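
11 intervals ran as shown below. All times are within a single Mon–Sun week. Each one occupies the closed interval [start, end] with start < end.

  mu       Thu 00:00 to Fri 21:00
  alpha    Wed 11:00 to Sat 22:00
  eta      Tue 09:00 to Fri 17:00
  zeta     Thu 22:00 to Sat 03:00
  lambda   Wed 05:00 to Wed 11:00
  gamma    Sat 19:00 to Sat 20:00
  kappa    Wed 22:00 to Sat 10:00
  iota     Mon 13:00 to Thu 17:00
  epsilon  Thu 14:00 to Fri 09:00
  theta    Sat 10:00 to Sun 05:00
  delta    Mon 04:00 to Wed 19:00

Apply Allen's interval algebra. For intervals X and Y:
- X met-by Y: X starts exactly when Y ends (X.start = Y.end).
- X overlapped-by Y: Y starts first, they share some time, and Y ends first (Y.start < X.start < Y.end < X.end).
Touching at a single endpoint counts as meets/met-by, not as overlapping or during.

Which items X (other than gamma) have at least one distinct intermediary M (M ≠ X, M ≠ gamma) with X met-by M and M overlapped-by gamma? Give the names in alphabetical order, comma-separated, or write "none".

none

Target gamma = [Sat 19:00, Sat 20:00].
Intermediaries M with M overlapped-by gamma: none.
Union: none.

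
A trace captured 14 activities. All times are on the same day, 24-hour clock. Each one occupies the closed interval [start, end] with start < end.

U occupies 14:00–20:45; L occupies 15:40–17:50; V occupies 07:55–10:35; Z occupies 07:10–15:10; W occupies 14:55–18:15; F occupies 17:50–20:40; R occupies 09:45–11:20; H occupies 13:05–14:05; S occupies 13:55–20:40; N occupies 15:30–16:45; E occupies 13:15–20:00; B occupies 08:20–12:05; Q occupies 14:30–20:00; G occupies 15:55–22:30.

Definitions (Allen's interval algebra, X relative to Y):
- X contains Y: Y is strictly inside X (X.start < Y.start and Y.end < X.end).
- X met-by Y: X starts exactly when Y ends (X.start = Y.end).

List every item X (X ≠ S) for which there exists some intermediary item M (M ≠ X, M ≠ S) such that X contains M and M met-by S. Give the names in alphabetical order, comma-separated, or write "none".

Target S = [13:55, 20:40].
Intermediaries M with M met-by S: none.
Union: none.

none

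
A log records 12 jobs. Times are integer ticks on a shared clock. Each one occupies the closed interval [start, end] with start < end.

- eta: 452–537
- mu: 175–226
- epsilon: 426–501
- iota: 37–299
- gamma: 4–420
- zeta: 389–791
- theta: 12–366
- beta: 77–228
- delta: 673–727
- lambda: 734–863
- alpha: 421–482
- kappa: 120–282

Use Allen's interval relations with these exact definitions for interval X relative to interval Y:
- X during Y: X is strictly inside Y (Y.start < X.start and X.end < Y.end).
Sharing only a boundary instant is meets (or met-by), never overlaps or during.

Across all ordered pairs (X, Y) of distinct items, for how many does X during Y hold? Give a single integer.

18

Checking all 132 ordered pairs for relation 'during'; matching pairs in alphabetical order:
(alpha, zeta): alpha during zeta ✓
(beta, gamma): beta during gamma ✓
(beta, iota): beta during iota ✓
(beta, theta): beta during theta ✓
(delta, zeta): delta during zeta ✓
(epsilon, zeta): epsilon during zeta ✓
(eta, zeta): eta during zeta ✓
(iota, gamma): iota during gamma ✓
(iota, theta): iota during theta ✓
(kappa, gamma): kappa during gamma ✓
(kappa, iota): kappa during iota ✓
(kappa, theta): kappa during theta ✓
(mu, beta): mu during beta ✓
(mu, gamma): mu during gamma ✓
(mu, iota): mu during iota ✓
(mu, kappa): mu during kappa ✓
(mu, theta): mu during theta ✓
(theta, gamma): theta during gamma ✓
Count: 18.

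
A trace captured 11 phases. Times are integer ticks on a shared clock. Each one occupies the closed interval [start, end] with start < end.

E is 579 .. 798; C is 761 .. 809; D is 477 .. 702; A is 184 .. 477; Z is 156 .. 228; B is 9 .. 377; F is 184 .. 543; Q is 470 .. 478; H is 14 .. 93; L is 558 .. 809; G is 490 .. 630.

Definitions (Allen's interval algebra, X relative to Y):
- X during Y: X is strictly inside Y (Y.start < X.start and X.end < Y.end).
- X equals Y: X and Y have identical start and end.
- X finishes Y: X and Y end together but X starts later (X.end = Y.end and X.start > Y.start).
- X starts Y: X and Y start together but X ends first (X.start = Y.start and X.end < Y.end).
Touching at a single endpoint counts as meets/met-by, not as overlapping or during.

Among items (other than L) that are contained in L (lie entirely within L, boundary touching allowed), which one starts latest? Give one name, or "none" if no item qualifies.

C

Target L = [558, 809].
A [184, 477] → before → excluded.
B [9, 377] → before → excluded.
C [761, 809] → finishes → candidate.
D [477, 702] → overlaps → excluded.
E [579, 798] → during → candidate.
F [184, 543] → before → excluded.
G [490, 630] → overlaps → excluded.
H [14, 93] → before → excluded.
Q [470, 478] → before → excluded.
Z [156, 228] → before → excluded.
Among candidates, latest start is 761 → C.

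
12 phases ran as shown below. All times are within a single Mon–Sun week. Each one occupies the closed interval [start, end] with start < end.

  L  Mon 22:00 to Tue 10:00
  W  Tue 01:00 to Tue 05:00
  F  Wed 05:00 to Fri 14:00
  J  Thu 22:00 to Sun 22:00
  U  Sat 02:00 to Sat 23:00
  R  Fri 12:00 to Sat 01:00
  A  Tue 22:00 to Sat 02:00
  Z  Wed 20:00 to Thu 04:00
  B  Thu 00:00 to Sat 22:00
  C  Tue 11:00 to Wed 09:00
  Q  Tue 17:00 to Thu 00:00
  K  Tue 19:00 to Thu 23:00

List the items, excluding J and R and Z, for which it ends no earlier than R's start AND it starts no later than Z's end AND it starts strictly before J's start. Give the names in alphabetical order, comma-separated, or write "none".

Conditions: its end is no earlier than R's start (X.end >= Fri 12:00) AND its start is no later than Z's end (X.start <= Thu 04:00) AND its start is strictly before J's start (X.start < Thu 22:00).
A: end Sat 02:00 >= Fri 12:00? ✓; start Tue 22:00 <= Thu 04:00? ✓; start Tue 22:00 < Thu 22:00? ✓ → yes.
B: end Sat 22:00 >= Fri 12:00? ✓; start Thu 00:00 <= Thu 04:00? ✓; start Thu 00:00 < Thu 22:00? ✓ → yes.
C: end Wed 09:00 >= Fri 12:00? ✗; start Tue 11:00 <= Thu 04:00? ✓; start Tue 11:00 < Thu 22:00? ✓ → no.
F: end Fri 14:00 >= Fri 12:00? ✓; start Wed 05:00 <= Thu 04:00? ✓; start Wed 05:00 < Thu 22:00? ✓ → yes.
K: end Thu 23:00 >= Fri 12:00? ✗; start Tue 19:00 <= Thu 04:00? ✓; start Tue 19:00 < Thu 22:00? ✓ → no.
L: end Tue 10:00 >= Fri 12:00? ✗; start Mon 22:00 <= Thu 04:00? ✓; start Mon 22:00 < Thu 22:00? ✓ → no.
Q: end Thu 00:00 >= Fri 12:00? ✗; start Tue 17:00 <= Thu 04:00? ✓; start Tue 17:00 < Thu 22:00? ✓ → no.
U: end Sat 23:00 >= Fri 12:00? ✓; start Sat 02:00 <= Thu 04:00? ✗; start Sat 02:00 < Thu 22:00? ✗ → no.
W: end Tue 05:00 >= Fri 12:00? ✗; start Tue 01:00 <= Thu 04:00? ✓; start Tue 01:00 < Thu 22:00? ✓ → no.
Result: A, B, F.

A, B, F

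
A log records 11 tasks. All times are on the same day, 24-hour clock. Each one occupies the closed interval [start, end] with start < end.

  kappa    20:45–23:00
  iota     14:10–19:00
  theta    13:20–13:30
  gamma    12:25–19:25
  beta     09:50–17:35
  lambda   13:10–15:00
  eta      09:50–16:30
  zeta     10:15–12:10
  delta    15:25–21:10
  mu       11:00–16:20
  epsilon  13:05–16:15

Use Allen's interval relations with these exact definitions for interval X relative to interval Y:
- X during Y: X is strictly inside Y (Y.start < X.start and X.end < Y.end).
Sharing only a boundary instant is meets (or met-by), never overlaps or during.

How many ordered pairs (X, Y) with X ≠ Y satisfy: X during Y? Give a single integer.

Checking all 110 ordered pairs for relation 'during'; matching pairs in alphabetical order:
(epsilon, beta): epsilon during beta ✓
(epsilon, eta): epsilon during eta ✓
(epsilon, gamma): epsilon during gamma ✓
(epsilon, mu): epsilon during mu ✓
(iota, gamma): iota during gamma ✓
(lambda, beta): lambda during beta ✓
(lambda, epsilon): lambda during epsilon ✓
(lambda, eta): lambda during eta ✓
(lambda, gamma): lambda during gamma ✓
(lambda, mu): lambda during mu ✓
(mu, beta): mu during beta ✓
(mu, eta): mu during eta ✓
(theta, beta): theta during beta ✓
(theta, epsilon): theta during epsilon ✓
(theta, eta): theta during eta ✓
(theta, gamma): theta during gamma ✓
(theta, lambda): theta during lambda ✓
(theta, mu): theta during mu ✓
(zeta, beta): zeta during beta ✓
(zeta, eta): zeta during eta ✓
Count: 20.

20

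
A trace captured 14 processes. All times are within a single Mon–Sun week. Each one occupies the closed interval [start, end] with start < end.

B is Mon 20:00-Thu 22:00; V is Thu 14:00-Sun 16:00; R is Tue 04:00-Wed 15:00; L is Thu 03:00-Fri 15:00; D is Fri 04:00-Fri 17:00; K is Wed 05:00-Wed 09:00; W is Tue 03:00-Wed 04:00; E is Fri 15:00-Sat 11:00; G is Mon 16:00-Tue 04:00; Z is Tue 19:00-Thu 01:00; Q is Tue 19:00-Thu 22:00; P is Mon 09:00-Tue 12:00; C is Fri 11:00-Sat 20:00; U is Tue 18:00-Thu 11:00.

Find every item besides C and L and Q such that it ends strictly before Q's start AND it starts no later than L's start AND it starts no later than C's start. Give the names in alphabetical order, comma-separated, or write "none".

Conditions: its end is strictly before Q's start (X.end < Tue 19:00) AND its start is no later than L's start (X.start <= Thu 03:00) AND its start is no later than C's start (X.start <= Fri 11:00).
B: end Thu 22:00 < Tue 19:00? ✗; start Mon 20:00 <= Thu 03:00? ✓; start Mon 20:00 <= Fri 11:00? ✓ → no.
D: end Fri 17:00 < Tue 19:00? ✗; start Fri 04:00 <= Thu 03:00? ✗; start Fri 04:00 <= Fri 11:00? ✓ → no.
E: end Sat 11:00 < Tue 19:00? ✗; start Fri 15:00 <= Thu 03:00? ✗; start Fri 15:00 <= Fri 11:00? ✗ → no.
G: end Tue 04:00 < Tue 19:00? ✓; start Mon 16:00 <= Thu 03:00? ✓; start Mon 16:00 <= Fri 11:00? ✓ → yes.
K: end Wed 09:00 < Tue 19:00? ✗; start Wed 05:00 <= Thu 03:00? ✓; start Wed 05:00 <= Fri 11:00? ✓ → no.
P: end Tue 12:00 < Tue 19:00? ✓; start Mon 09:00 <= Thu 03:00? ✓; start Mon 09:00 <= Fri 11:00? ✓ → yes.
R: end Wed 15:00 < Tue 19:00? ✗; start Tue 04:00 <= Thu 03:00? ✓; start Tue 04:00 <= Fri 11:00? ✓ → no.
U: end Thu 11:00 < Tue 19:00? ✗; start Tue 18:00 <= Thu 03:00? ✓; start Tue 18:00 <= Fri 11:00? ✓ → no.
V: end Sun 16:00 < Tue 19:00? ✗; start Thu 14:00 <= Thu 03:00? ✗; start Thu 14:00 <= Fri 11:00? ✓ → no.
W: end Wed 04:00 < Tue 19:00? ✗; start Tue 03:00 <= Thu 03:00? ✓; start Tue 03:00 <= Fri 11:00? ✓ → no.
Z: end Thu 01:00 < Tue 19:00? ✗; start Tue 19:00 <= Thu 03:00? ✓; start Tue 19:00 <= Fri 11:00? ✓ → no.
Result: G, P.

G, P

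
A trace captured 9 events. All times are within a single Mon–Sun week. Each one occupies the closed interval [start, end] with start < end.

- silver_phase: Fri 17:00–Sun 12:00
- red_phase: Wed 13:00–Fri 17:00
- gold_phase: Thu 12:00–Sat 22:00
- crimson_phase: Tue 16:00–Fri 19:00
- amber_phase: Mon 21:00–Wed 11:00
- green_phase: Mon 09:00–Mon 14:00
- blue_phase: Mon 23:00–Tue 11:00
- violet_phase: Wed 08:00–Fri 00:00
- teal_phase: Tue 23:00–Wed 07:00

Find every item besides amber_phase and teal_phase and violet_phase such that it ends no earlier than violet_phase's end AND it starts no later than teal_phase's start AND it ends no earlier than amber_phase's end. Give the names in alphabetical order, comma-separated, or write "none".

crimson_phase

Conditions: its end is no earlier than violet_phase's end (X.end >= Fri 00:00) AND its start is no later than teal_phase's start (X.start <= Tue 23:00) AND its end is no earlier than amber_phase's end (X.end >= Wed 11:00).
blue_phase: end Tue 11:00 >= Fri 00:00? ✗; start Mon 23:00 <= Tue 23:00? ✓; end Tue 11:00 >= Wed 11:00? ✗ → no.
crimson_phase: end Fri 19:00 >= Fri 00:00? ✓; start Tue 16:00 <= Tue 23:00? ✓; end Fri 19:00 >= Wed 11:00? ✓ → yes.
gold_phase: end Sat 22:00 >= Fri 00:00? ✓; start Thu 12:00 <= Tue 23:00? ✗; end Sat 22:00 >= Wed 11:00? ✓ → no.
green_phase: end Mon 14:00 >= Fri 00:00? ✗; start Mon 09:00 <= Tue 23:00? ✓; end Mon 14:00 >= Wed 11:00? ✗ → no.
red_phase: end Fri 17:00 >= Fri 00:00? ✓; start Wed 13:00 <= Tue 23:00? ✗; end Fri 17:00 >= Wed 11:00? ✓ → no.
silver_phase: end Sun 12:00 >= Fri 00:00? ✓; start Fri 17:00 <= Tue 23:00? ✗; end Sun 12:00 >= Wed 11:00? ✓ → no.
Result: crimson_phase.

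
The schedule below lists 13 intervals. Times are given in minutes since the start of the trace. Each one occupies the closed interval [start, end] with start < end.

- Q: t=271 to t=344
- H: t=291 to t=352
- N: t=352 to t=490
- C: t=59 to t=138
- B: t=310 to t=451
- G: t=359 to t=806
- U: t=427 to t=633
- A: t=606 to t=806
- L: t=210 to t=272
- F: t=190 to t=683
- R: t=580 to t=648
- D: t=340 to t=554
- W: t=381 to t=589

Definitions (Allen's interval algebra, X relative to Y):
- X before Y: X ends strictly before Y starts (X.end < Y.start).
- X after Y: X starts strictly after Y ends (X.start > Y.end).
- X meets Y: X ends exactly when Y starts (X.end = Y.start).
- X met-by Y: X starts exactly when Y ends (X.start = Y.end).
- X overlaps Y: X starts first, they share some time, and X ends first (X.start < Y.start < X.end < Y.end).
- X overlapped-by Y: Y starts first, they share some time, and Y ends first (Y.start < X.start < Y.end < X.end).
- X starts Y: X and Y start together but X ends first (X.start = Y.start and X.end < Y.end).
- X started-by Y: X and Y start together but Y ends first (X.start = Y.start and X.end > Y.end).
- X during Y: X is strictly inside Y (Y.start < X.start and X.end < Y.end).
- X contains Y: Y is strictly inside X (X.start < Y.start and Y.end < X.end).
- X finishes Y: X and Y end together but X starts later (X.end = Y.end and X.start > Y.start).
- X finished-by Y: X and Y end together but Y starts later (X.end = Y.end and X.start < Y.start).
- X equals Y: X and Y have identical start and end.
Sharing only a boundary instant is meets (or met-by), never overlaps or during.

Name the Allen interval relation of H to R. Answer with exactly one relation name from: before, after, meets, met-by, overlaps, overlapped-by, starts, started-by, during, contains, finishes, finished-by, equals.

H = [t=291, t=352]; R = [t=580, t=648].
Compare endpoints: H.start < R.start, H.start < R.end, H.end < R.start, H.end < R.end.
That pattern is 'before'.

before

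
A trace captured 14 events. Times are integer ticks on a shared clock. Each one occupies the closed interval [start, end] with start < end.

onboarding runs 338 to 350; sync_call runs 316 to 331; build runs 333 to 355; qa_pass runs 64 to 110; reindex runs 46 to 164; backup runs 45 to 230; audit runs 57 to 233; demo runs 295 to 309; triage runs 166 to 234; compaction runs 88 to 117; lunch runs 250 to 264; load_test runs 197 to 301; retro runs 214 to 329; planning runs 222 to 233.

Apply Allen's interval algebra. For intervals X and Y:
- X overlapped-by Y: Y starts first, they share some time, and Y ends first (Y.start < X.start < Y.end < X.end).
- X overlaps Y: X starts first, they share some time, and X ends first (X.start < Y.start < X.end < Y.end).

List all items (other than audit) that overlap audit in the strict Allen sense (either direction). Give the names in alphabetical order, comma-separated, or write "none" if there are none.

backup, load_test, reindex, retro, triage

Target audit = [57, 233].
backup [45, 230] → overlaps → yes.
build [333, 355] → after → no.
compaction [88, 117] → during → no.
demo [295, 309] → after → no.
load_test [197, 301] → overlapped-by → yes.
lunch [250, 264] → after → no.
onboarding [338, 350] → after → no.
planning [222, 233] → finishes → no.
qa_pass [64, 110] → during → no.
reindex [46, 164] → overlaps → yes.
retro [214, 329] → overlapped-by → yes.
sync_call [316, 331] → after → no.
triage [166, 234] → overlapped-by → yes.
Result: backup, load_test, reindex, retro, triage.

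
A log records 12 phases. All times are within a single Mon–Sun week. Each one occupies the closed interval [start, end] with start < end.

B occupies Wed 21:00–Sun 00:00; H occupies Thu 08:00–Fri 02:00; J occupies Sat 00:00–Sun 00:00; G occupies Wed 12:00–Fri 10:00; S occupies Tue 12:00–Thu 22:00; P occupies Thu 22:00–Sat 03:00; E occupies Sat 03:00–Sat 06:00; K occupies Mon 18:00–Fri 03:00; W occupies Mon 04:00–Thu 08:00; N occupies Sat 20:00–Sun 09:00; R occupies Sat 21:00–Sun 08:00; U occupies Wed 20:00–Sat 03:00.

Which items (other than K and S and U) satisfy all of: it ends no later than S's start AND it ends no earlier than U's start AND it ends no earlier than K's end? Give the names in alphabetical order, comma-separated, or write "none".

none

Conditions: its end is no later than S's start (X.end <= Tue 12:00) AND its end is no earlier than U's start (X.end >= Wed 20:00) AND its end is no earlier than K's end (X.end >= Fri 03:00).
B: end Sun 00:00 <= Tue 12:00? ✗; end Sun 00:00 >= Wed 20:00? ✓; end Sun 00:00 >= Fri 03:00? ✓ → no.
E: end Sat 06:00 <= Tue 12:00? ✗; end Sat 06:00 >= Wed 20:00? ✓; end Sat 06:00 >= Fri 03:00? ✓ → no.
G: end Fri 10:00 <= Tue 12:00? ✗; end Fri 10:00 >= Wed 20:00? ✓; end Fri 10:00 >= Fri 03:00? ✓ → no.
H: end Fri 02:00 <= Tue 12:00? ✗; end Fri 02:00 >= Wed 20:00? ✓; end Fri 02:00 >= Fri 03:00? ✗ → no.
J: end Sun 00:00 <= Tue 12:00? ✗; end Sun 00:00 >= Wed 20:00? ✓; end Sun 00:00 >= Fri 03:00? ✓ → no.
N: end Sun 09:00 <= Tue 12:00? ✗; end Sun 09:00 >= Wed 20:00? ✓; end Sun 09:00 >= Fri 03:00? ✓ → no.
P: end Sat 03:00 <= Tue 12:00? ✗; end Sat 03:00 >= Wed 20:00? ✓; end Sat 03:00 >= Fri 03:00? ✓ → no.
R: end Sun 08:00 <= Tue 12:00? ✗; end Sun 08:00 >= Wed 20:00? ✓; end Sun 08:00 >= Fri 03:00? ✓ → no.
W: end Thu 08:00 <= Tue 12:00? ✗; end Thu 08:00 >= Wed 20:00? ✓; end Thu 08:00 >= Fri 03:00? ✗ → no.
Result: none.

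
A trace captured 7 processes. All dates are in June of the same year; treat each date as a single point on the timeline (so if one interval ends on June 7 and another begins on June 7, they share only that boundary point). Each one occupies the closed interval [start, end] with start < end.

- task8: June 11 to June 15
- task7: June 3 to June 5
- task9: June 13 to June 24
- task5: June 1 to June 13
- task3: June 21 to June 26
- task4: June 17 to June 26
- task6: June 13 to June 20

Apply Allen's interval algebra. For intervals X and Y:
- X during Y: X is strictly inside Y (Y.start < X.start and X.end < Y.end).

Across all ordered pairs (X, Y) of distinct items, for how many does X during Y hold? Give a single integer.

1

Checking all 42 ordered pairs for relation 'during'; matching pairs in alphabetical order:
(task7, task5): task7 during task5 ✓
Count: 1.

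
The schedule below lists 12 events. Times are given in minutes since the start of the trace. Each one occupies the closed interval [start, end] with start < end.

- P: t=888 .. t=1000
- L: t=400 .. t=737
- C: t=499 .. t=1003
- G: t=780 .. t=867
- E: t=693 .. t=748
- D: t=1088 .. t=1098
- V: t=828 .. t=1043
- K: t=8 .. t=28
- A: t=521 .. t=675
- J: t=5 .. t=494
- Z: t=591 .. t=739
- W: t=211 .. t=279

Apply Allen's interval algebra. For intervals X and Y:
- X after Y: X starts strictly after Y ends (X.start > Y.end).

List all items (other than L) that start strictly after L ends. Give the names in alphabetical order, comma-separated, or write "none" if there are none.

Target L = [t=400, t=737].
A [t=521, t=675] → during → no.
C [t=499, t=1003] → overlapped-by → no.
D [t=1088, t=1098] → after → yes.
E [t=693, t=748] → overlapped-by → no.
G [t=780, t=867] → after → yes.
J [t=5, t=494] → overlaps → no.
K [t=8, t=28] → before → no.
P [t=888, t=1000] → after → yes.
V [t=828, t=1043] → after → yes.
W [t=211, t=279] → before → no.
Z [t=591, t=739] → overlapped-by → no.
Result: D, G, P, V.

D, G, P, V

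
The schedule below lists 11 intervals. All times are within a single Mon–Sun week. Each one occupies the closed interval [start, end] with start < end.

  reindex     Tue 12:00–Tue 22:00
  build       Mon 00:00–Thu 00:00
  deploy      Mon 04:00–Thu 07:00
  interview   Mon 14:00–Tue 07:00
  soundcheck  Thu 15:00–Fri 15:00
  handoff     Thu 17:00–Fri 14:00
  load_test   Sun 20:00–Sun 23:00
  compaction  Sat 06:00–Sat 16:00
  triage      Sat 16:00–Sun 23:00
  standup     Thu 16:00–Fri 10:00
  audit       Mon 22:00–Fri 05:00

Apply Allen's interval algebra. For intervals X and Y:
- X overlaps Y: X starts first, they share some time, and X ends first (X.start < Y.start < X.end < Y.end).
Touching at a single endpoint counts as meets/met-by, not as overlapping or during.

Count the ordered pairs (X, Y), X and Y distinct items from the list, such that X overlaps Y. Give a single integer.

Checking all 110 ordered pairs for relation 'overlaps'; matching pairs in alphabetical order:
(audit, handoff): audit overlaps handoff ✓
(audit, soundcheck): audit overlaps soundcheck ✓
(audit, standup): audit overlaps standup ✓
(build, audit): build overlaps audit ✓
(build, deploy): build overlaps deploy ✓
(deploy, audit): deploy overlaps audit ✓
(interview, audit): interview overlaps audit ✓
(standup, handoff): standup overlaps handoff ✓
Count: 8.

8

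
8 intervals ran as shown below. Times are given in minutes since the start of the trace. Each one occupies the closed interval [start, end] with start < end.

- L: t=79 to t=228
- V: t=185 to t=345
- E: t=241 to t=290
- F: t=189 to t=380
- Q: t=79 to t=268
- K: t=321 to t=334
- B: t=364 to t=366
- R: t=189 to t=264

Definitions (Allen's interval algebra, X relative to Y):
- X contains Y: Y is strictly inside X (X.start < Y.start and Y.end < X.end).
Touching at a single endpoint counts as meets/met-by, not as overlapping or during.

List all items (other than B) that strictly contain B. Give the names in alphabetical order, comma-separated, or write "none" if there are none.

Target B = [t=364, t=366].
E [t=241, t=290] → before → no.
F [t=189, t=380] → contains → yes.
K [t=321, t=334] → before → no.
L [t=79, t=228] → before → no.
Q [t=79, t=268] → before → no.
R [t=189, t=264] → before → no.
V [t=185, t=345] → before → no.
Result: F.

F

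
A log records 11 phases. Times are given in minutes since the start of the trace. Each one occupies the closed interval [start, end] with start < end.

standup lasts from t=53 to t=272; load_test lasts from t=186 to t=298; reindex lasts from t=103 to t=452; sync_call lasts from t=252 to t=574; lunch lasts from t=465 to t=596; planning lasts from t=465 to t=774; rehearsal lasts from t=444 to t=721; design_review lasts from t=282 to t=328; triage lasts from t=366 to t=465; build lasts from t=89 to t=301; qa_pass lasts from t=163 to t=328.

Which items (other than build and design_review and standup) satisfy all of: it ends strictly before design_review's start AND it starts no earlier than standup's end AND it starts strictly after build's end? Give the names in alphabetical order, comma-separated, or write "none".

none

Conditions: its end is strictly before design_review's start (X.end < t=282) AND its start is no earlier than standup's end (X.start >= t=272) AND its start is strictly after build's end (X.start > t=301).
load_test: end t=298 < t=282? ✗; start t=186 >= t=272? ✗; start t=186 > t=301? ✗ → no.
lunch: end t=596 < t=282? ✗; start t=465 >= t=272? ✓; start t=465 > t=301? ✓ → no.
planning: end t=774 < t=282? ✗; start t=465 >= t=272? ✓; start t=465 > t=301? ✓ → no.
qa_pass: end t=328 < t=282? ✗; start t=163 >= t=272? ✗; start t=163 > t=301? ✗ → no.
rehearsal: end t=721 < t=282? ✗; start t=444 >= t=272? ✓; start t=444 > t=301? ✓ → no.
reindex: end t=452 < t=282? ✗; start t=103 >= t=272? ✗; start t=103 > t=301? ✗ → no.
sync_call: end t=574 < t=282? ✗; start t=252 >= t=272? ✗; start t=252 > t=301? ✗ → no.
triage: end t=465 < t=282? ✗; start t=366 >= t=272? ✓; start t=366 > t=301? ✓ → no.
Result: none.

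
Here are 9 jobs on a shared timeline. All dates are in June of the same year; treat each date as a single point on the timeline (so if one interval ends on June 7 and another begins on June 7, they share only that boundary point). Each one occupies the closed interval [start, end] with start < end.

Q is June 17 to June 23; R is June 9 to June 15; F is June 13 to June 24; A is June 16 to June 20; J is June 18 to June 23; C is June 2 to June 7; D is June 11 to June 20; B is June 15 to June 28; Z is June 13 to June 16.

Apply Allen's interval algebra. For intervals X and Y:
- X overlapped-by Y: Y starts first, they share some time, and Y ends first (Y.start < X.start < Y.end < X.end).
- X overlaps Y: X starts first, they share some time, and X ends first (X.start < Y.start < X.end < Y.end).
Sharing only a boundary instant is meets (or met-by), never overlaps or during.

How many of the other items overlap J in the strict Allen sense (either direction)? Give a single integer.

2

Target J = [June 18, June 23].
A [June 16, June 20] → overlaps → counts.
B [June 15, June 28] → contains → no.
C [June 2, June 7] → before → no.
D [June 11, June 20] → overlaps → counts.
F [June 13, June 24] → contains → no.
Q [June 17, June 23] → finished-by → no.
R [June 9, June 15] → before → no.
Z [June 13, June 16] → before → no.
Total: 2.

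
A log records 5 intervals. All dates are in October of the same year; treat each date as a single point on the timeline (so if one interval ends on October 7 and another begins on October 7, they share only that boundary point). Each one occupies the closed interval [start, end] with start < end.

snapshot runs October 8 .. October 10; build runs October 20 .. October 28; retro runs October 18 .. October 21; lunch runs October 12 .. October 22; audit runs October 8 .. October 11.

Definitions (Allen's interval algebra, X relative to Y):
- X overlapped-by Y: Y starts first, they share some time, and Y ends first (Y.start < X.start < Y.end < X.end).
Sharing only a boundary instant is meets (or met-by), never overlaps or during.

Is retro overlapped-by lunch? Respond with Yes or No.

retro = [October 18, October 21], lunch = [October 12, October 22].
Actual relation of retro to lunch: during.
Asked whether 'overlapped-by' holds → No.

No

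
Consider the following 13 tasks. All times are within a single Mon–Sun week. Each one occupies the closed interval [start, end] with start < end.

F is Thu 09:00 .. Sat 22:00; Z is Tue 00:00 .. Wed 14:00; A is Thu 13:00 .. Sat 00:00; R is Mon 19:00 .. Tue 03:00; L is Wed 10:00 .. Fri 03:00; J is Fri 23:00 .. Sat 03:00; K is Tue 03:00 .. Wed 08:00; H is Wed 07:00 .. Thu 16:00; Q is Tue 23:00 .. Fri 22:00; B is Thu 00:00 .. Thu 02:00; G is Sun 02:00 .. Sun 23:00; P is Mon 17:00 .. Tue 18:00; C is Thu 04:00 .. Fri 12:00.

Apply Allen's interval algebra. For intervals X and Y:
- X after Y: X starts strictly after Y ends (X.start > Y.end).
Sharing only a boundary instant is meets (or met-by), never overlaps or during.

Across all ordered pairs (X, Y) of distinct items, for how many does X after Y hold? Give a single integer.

Checking all 156 ordered pairs for relation 'after'; matching pairs in alphabetical order:
(A, B): A after B ✓
(A, K): A after K ✓
(A, P): A after P ✓
(A, R): A after R ✓
(A, Z): A after Z ✓
(B, K): B after K ✓
(B, P): B after P ✓
(B, R): B after R ✓
(B, Z): B after Z ✓
(C, B): C after B ✓
(C, K): C after K ✓
(C, P): C after P ✓
(C, R): C after R ✓
(C, Z): C after Z ✓
(F, B): F after B ✓
(F, K): F after K ✓
(F, P): F after P ✓
(F, R): F after R ✓
(F, Z): F after Z ✓
(G, A): G after A ✓
(G, B): G after B ✓
(G, C): G after C ✓
(G, F): G after F ✓
(G, H): G after H ✓
... plus 23 further pairs not listed.
Count: 47.

47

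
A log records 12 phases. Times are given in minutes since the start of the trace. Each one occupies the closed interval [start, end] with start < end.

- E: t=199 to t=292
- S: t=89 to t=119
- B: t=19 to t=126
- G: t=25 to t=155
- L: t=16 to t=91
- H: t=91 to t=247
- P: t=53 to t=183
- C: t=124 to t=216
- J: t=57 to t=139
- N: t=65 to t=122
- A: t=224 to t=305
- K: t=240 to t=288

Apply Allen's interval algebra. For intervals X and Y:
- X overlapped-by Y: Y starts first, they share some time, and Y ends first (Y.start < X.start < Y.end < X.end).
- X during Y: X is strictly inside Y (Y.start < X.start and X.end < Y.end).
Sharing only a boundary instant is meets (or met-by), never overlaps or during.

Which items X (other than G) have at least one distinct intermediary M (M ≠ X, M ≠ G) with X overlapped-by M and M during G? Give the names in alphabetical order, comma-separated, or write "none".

Target G = [t=25, t=155].
Intermediaries M with M during G: J, N, S.
Via J — items with X overlapped-by J: C, H.
Via N — items with X overlapped-by N: H.
Via S — items with X overlapped-by S: H.
Union: C, H.

C, H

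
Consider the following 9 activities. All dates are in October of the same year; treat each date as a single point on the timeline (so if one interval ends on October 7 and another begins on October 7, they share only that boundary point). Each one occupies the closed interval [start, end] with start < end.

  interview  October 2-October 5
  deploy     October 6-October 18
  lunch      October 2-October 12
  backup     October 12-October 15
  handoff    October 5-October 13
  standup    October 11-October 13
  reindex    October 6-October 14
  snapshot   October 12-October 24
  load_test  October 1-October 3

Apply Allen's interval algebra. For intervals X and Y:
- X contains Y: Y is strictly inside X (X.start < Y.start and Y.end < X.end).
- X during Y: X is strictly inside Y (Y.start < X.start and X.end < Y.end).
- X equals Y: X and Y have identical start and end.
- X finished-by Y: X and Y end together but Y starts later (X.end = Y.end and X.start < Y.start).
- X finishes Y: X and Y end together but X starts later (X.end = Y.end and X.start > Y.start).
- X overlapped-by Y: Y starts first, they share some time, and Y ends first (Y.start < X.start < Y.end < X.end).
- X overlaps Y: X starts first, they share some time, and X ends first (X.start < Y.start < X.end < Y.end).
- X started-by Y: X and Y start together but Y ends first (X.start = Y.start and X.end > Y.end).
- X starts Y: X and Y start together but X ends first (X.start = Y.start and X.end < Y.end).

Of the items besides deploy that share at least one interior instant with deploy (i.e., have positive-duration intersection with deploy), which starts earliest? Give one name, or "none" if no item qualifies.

lunch

Target deploy = [October 6, October 18].
backup [October 12, October 15] → during → candidate.
handoff [October 5, October 13] → overlaps → candidate.
interview [October 2, October 5] → before → excluded.
load_test [October 1, October 3] → before → excluded.
lunch [October 2, October 12] → overlaps → candidate.
reindex [October 6, October 14] → starts → candidate.
snapshot [October 12, October 24] → overlapped-by → candidate.
standup [October 11, October 13] → during → candidate.
Among candidates, earliest start is October 2 → lunch.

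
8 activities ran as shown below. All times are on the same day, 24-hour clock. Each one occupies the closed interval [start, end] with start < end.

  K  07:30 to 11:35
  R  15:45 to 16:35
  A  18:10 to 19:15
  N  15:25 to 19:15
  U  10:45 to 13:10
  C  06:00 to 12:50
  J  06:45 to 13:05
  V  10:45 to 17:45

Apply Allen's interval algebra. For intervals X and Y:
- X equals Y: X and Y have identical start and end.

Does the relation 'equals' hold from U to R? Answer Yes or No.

U = [10:45, 13:10], R = [15:45, 16:35].
Actual relation of U to R: before.
Asked whether 'equals' holds → No.

No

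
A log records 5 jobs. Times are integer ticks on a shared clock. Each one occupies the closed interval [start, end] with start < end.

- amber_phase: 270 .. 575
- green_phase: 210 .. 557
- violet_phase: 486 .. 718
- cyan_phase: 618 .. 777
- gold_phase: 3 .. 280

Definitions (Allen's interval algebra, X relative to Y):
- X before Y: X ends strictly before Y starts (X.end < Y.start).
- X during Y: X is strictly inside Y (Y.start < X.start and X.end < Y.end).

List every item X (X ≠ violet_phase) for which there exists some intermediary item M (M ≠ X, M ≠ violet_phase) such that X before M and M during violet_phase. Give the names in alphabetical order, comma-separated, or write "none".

Target violet_phase = [486, 718].
Intermediaries M with M during violet_phase: none.
Union: none.

none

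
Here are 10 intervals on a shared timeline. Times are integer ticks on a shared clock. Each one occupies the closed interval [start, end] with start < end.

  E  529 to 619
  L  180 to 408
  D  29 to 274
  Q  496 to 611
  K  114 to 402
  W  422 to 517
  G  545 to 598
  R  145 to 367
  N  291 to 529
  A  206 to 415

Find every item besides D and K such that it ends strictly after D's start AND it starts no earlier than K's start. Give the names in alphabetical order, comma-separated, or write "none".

A, E, G, L, N, Q, R, W

Conditions: its end is strictly after D's start (X.end > 29) AND its start is no earlier than K's start (X.start >= 114).
A: end 415 > 29? ✓; start 206 >= 114? ✓ → yes.
E: end 619 > 29? ✓; start 529 >= 114? ✓ → yes.
G: end 598 > 29? ✓; start 545 >= 114? ✓ → yes.
L: end 408 > 29? ✓; start 180 >= 114? ✓ → yes.
N: end 529 > 29? ✓; start 291 >= 114? ✓ → yes.
Q: end 611 > 29? ✓; start 496 >= 114? ✓ → yes.
R: end 367 > 29? ✓; start 145 >= 114? ✓ → yes.
W: end 517 > 29? ✓; start 422 >= 114? ✓ → yes.
Result: A, E, G, L, N, Q, R, W.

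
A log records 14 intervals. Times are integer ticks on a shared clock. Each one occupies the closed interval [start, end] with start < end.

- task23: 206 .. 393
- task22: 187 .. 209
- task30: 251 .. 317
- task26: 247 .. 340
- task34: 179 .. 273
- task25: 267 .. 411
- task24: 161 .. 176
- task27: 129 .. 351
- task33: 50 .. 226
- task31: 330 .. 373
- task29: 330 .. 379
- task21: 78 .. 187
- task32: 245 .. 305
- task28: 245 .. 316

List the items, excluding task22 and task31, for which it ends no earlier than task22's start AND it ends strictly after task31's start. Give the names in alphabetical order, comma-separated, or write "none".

Conditions: its end is no earlier than task22's start (X.end >= 187) AND its end is strictly after task31's start (X.end > 330).
task21: end 187 >= 187? ✓; end 187 > 330? ✗ → no.
task23: end 393 >= 187? ✓; end 393 > 330? ✓ → yes.
task24: end 176 >= 187? ✗; end 176 > 330? ✗ → no.
task25: end 411 >= 187? ✓; end 411 > 330? ✓ → yes.
task26: end 340 >= 187? ✓; end 340 > 330? ✓ → yes.
task27: end 351 >= 187? ✓; end 351 > 330? ✓ → yes.
task28: end 316 >= 187? ✓; end 316 > 330? ✗ → no.
task29: end 379 >= 187? ✓; end 379 > 330? ✓ → yes.
task30: end 317 >= 187? ✓; end 317 > 330? ✗ → no.
task32: end 305 >= 187? ✓; end 305 > 330? ✗ → no.
task33: end 226 >= 187? ✓; end 226 > 330? ✗ → no.
task34: end 273 >= 187? ✓; end 273 > 330? ✗ → no.
Result: task23, task25, task26, task27, task29.

task23, task25, task26, task27, task29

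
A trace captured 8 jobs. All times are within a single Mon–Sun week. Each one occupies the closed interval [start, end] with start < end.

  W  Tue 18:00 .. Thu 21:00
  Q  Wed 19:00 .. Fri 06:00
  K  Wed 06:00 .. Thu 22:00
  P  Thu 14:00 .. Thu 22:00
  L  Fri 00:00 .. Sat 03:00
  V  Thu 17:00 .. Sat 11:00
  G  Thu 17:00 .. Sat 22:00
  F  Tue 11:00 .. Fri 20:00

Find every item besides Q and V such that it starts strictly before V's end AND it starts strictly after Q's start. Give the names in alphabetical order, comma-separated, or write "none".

G, L, P

Conditions: its start is strictly before V's end (X.start < Sat 11:00) AND its start is strictly after Q's start (X.start > Wed 19:00).
F: start Tue 11:00 < Sat 11:00? ✓; start Tue 11:00 > Wed 19:00? ✗ → no.
G: start Thu 17:00 < Sat 11:00? ✓; start Thu 17:00 > Wed 19:00? ✓ → yes.
K: start Wed 06:00 < Sat 11:00? ✓; start Wed 06:00 > Wed 19:00? ✗ → no.
L: start Fri 00:00 < Sat 11:00? ✓; start Fri 00:00 > Wed 19:00? ✓ → yes.
P: start Thu 14:00 < Sat 11:00? ✓; start Thu 14:00 > Wed 19:00? ✓ → yes.
W: start Tue 18:00 < Sat 11:00? ✓; start Tue 18:00 > Wed 19:00? ✗ → no.
Result: G, L, P.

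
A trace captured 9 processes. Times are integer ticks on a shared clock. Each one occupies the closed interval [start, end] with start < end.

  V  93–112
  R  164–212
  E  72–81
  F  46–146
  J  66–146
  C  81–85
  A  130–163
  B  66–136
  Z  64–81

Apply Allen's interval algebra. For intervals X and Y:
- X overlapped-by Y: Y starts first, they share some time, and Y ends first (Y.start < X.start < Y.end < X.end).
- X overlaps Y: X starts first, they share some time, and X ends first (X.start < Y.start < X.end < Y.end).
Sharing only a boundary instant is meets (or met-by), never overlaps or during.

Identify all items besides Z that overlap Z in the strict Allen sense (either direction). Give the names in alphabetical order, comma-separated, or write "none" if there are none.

Target Z = [64, 81].
A [130, 163] → after → no.
B [66, 136] → overlapped-by → yes.
C [81, 85] → met-by → no.
E [72, 81] → finishes → no.
F [46, 146] → contains → no.
J [66, 146] → overlapped-by → yes.
R [164, 212] → after → no.
V [93, 112] → after → no.
Result: B, J.

B, J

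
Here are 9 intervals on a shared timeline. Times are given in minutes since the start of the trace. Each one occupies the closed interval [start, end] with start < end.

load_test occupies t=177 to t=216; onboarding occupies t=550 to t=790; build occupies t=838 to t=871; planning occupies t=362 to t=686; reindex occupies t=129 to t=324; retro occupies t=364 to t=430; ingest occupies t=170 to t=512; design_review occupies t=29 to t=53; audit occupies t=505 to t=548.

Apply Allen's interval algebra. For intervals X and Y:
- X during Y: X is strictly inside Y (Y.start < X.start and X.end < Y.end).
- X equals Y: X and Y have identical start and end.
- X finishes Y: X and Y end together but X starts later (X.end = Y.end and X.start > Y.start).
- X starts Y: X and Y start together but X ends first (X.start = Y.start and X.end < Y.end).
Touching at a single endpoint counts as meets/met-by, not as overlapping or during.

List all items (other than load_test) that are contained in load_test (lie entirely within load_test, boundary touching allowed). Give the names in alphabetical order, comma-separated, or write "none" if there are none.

none

Target load_test = [t=177, t=216].
audit [t=505, t=548] → after → no.
build [t=838, t=871] → after → no.
design_review [t=29, t=53] → before → no.
ingest [t=170, t=512] → contains → no.
onboarding [t=550, t=790] → after → no.
planning [t=362, t=686] → after → no.
reindex [t=129, t=324] → contains → no.
retro [t=364, t=430] → after → no.
Result: none.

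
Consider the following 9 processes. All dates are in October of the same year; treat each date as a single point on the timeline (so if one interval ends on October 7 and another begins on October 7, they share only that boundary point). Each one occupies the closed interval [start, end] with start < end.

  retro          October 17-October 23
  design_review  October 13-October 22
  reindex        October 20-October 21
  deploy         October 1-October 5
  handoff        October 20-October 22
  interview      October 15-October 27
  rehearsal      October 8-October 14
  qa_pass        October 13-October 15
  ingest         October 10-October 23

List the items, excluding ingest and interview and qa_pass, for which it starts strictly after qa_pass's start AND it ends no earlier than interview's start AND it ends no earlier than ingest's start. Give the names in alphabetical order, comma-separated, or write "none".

Conditions: its start is strictly after qa_pass's start (X.start > October 13) AND its end is no earlier than interview's start (X.end >= October 15) AND its end is no earlier than ingest's start (X.end >= October 10).
deploy: start October 1 > October 13? ✗; end October 5 >= October 15? ✗; end October 5 >= October 10? ✗ → no.
design_review: start October 13 > October 13? ✗; end October 22 >= October 15? ✓; end October 22 >= October 10? ✓ → no.
handoff: start October 20 > October 13? ✓; end October 22 >= October 15? ✓; end October 22 >= October 10? ✓ → yes.
rehearsal: start October 8 > October 13? ✗; end October 14 >= October 15? ✗; end October 14 >= October 10? ✓ → no.
reindex: start October 20 > October 13? ✓; end October 21 >= October 15? ✓; end October 21 >= October 10? ✓ → yes.
retro: start October 17 > October 13? ✓; end October 23 >= October 15? ✓; end October 23 >= October 10? ✓ → yes.
Result: handoff, reindex, retro.

handoff, reindex, retro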